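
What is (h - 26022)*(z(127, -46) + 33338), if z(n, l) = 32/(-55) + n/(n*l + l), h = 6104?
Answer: -4674660430727/7040 ≈ -6.6401e+8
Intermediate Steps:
z(n, l) = -32/55 + n/(l + l*n) (z(n, l) = 32*(-1/55) + n/(l*n + l) = -32/55 + n/(l + l*n))
(h - 26022)*(z(127, -46) + 33338) = (6104 - 26022)*((1/55)*(-32*(-46) + 55*127 - 32*(-46)*127)/(-46*(1 + 127)) + 33338) = -19918*((1/55)*(-1/46)*(1472 + 6985 + 186944)/128 + 33338) = -19918*((1/55)*(-1/46)*(1/128)*195401 + 33338) = -19918*(-195401/323840 + 33338) = -19918*10795982519/323840 = -4674660430727/7040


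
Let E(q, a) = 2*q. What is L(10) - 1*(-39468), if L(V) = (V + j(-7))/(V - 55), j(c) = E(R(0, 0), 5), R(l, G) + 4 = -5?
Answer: 1776068/45 ≈ 39468.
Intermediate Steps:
R(l, G) = -9 (R(l, G) = -4 - 5 = -9)
j(c) = -18 (j(c) = 2*(-9) = -18)
L(V) = (-18 + V)/(-55 + V) (L(V) = (V - 18)/(V - 55) = (-18 + V)/(-55 + V))
L(10) - 1*(-39468) = (-18 + 10)/(-55 + 10) - 1*(-39468) = -8/(-45) + 39468 = -1/45*(-8) + 39468 = 8/45 + 39468 = 1776068/45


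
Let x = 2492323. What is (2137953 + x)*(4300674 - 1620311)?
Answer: 12410820470188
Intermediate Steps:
(2137953 + x)*(4300674 - 1620311) = (2137953 + 2492323)*(4300674 - 1620311) = 4630276*2680363 = 12410820470188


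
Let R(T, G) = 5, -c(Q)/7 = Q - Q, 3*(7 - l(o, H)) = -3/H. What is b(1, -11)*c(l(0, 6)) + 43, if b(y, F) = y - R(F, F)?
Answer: 43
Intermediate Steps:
l(o, H) = 7 + 1/H (l(o, H) = 7 - (-1)/H = 7 + 1/H)
c(Q) = 0 (c(Q) = -7*(Q - Q) = -7*0 = 0)
b(y, F) = -5 + y (b(y, F) = y - 1*5 = y - 5 = -5 + y)
b(1, -11)*c(l(0, 6)) + 43 = (-5 + 1)*0 + 43 = -4*0 + 43 = 0 + 43 = 43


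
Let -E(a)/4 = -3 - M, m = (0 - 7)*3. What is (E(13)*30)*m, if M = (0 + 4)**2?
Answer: -47880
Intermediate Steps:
M = 16 (M = 4**2 = 16)
m = -21 (m = -7*3 = -21)
E(a) = 76 (E(a) = -4*(-3 - 1*16) = -4*(-3 - 16) = -4*(-19) = 76)
(E(13)*30)*m = (76*30)*(-21) = 2280*(-21) = -47880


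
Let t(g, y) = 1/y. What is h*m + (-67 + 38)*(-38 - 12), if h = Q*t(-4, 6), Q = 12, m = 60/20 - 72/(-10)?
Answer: 7352/5 ≈ 1470.4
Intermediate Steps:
m = 51/5 (m = 60*(1/20) - 72*(-⅒) = 3 + 36/5 = 51/5 ≈ 10.200)
h = 2 (h = 12/6 = 12*(⅙) = 2)
h*m + (-67 + 38)*(-38 - 12) = 2*(51/5) + (-67 + 38)*(-38 - 12) = 102/5 - 29*(-50) = 102/5 + 1450 = 7352/5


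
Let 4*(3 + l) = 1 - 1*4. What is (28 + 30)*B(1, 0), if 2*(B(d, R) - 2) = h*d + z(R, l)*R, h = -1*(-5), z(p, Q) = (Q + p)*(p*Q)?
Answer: 261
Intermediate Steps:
l = -15/4 (l = -3 + (1 - 1*4)/4 = -3 + (1 - 4)/4 = -3 + (¼)*(-3) = -3 - ¾ = -15/4 ≈ -3.7500)
z(p, Q) = Q*p*(Q + p) (z(p, Q) = (Q + p)*(Q*p) = Q*p*(Q + p))
h = 5
B(d, R) = 2 + 5*d/2 - 15*R²*(-15/4 + R)/8 (B(d, R) = 2 + (5*d + (-15*R*(-15/4 + R)/4)*R)/2 = 2 + (5*d - 15*R²*(-15/4 + R)/4)/2 = 2 + (5*d/2 - 15*R²*(-15/4 + R)/8) = 2 + 5*d/2 - 15*R²*(-15/4 + R)/8)
(28 + 30)*B(1, 0) = (28 + 30)*(2 + (5/2)*1 + (15/32)*0²*(15 - 4*0)) = 58*(2 + 5/2 + (15/32)*0*(15 + 0)) = 58*(2 + 5/2 + (15/32)*0*15) = 58*(2 + 5/2 + 0) = 58*(9/2) = 261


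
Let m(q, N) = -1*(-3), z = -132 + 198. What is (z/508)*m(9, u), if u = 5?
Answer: 99/254 ≈ 0.38976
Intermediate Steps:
z = 66
m(q, N) = 3
(z/508)*m(9, u) = (66/508)*3 = (66*(1/508))*3 = (33/254)*3 = 99/254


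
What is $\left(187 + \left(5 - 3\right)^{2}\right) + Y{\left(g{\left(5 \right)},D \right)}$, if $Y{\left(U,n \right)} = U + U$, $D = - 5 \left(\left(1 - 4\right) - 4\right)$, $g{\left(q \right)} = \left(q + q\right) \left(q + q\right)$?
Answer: $391$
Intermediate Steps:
$g{\left(q \right)} = 4 q^{2}$ ($g{\left(q \right)} = 2 q 2 q = 4 q^{2}$)
$D = 35$ ($D = - 5 \left(-3 - 4\right) = \left(-5\right) \left(-7\right) = 35$)
$Y{\left(U,n \right)} = 2 U$
$\left(187 + \left(5 - 3\right)^{2}\right) + Y{\left(g{\left(5 \right)},D \right)} = \left(187 + \left(5 - 3\right)^{2}\right) + 2 \cdot 4 \cdot 5^{2} = \left(187 + 2^{2}\right) + 2 \cdot 4 \cdot 25 = \left(187 + 4\right) + 2 \cdot 100 = 191 + 200 = 391$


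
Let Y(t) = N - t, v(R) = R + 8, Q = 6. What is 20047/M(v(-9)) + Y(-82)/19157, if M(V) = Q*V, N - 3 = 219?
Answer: -384038555/114942 ≈ -3341.2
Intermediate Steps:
N = 222 (N = 3 + 219 = 222)
v(R) = 8 + R
M(V) = 6*V
Y(t) = 222 - t
20047/M(v(-9)) + Y(-82)/19157 = 20047/((6*(8 - 9))) + (222 - 1*(-82))/19157 = 20047/((6*(-1))) + (222 + 82)*(1/19157) = 20047/(-6) + 304*(1/19157) = 20047*(-⅙) + 304/19157 = -20047/6 + 304/19157 = -384038555/114942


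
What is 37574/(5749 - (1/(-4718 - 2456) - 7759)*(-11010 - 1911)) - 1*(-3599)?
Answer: 2588333032570343/719181245381 ≈ 3599.0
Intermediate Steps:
37574/(5749 - (1/(-4718 - 2456) - 7759)*(-11010 - 1911)) - 1*(-3599) = 37574/(5749 - (1/(-7174) - 7759)*(-12921)) + 3599 = 37574/(5749 - (-1/7174 - 7759)*(-12921)) + 3599 = 37574/(5749 - (-55663067)*(-12921)/7174) + 3599 = 37574/(5749 - 1*719222488707/7174) + 3599 = 37574/(5749 - 719222488707/7174) + 3599 = 37574/(-719181245381/7174) + 3599 = 37574*(-7174/719181245381) + 3599 = -269555876/719181245381 + 3599 = 2588333032570343/719181245381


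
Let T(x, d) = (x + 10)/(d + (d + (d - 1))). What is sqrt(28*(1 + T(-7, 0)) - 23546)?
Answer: I*sqrt(23602) ≈ 153.63*I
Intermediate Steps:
T(x, d) = (10 + x)/(-1 + 3*d) (T(x, d) = (10 + x)/(d + (d + (-1 + d))) = (10 + x)/(d + (-1 + 2*d)) = (10 + x)/(-1 + 3*d))
sqrt(28*(1 + T(-7, 0)) - 23546) = sqrt(28*(1 + (10 - 7)/(-1 + 3*0)) - 23546) = sqrt(28*(1 + 3/(-1 + 0)) - 23546) = sqrt(28*(1 + 3/(-1)) - 23546) = sqrt(28*(1 - 1*3) - 23546) = sqrt(28*(1 - 3) - 23546) = sqrt(28*(-2) - 23546) = sqrt(-56 - 23546) = sqrt(-23602) = I*sqrt(23602)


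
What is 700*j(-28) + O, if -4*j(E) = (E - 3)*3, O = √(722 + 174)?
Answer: 16275 + 8*√14 ≈ 16305.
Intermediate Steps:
O = 8*√14 (O = √896 = 8*√14 ≈ 29.933)
j(E) = 9/4 - 3*E/4 (j(E) = -(E - 3)*3/4 = -(-3 + E)*3/4 = -(-9 + 3*E)/4 = 9/4 - 3*E/4)
700*j(-28) + O = 700*(9/4 - ¾*(-28)) + 8*√14 = 700*(9/4 + 21) + 8*√14 = 700*(93/4) + 8*√14 = 16275 + 8*√14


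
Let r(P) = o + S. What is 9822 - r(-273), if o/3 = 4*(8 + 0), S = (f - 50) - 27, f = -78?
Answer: 9881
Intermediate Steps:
S = -155 (S = (-78 - 50) - 27 = -128 - 27 = -155)
o = 96 (o = 3*(4*(8 + 0)) = 3*(4*8) = 3*32 = 96)
r(P) = -59 (r(P) = 96 - 155 = -59)
9822 - r(-273) = 9822 - 1*(-59) = 9822 + 59 = 9881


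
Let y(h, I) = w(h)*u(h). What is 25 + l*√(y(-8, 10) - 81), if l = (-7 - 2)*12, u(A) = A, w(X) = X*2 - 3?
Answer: 25 - 108*√71 ≈ -885.02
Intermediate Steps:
w(X) = -3 + 2*X (w(X) = 2*X - 3 = -3 + 2*X)
y(h, I) = h*(-3 + 2*h) (y(h, I) = (-3 + 2*h)*h = h*(-3 + 2*h))
l = -108 (l = -9*12 = -108)
25 + l*√(y(-8, 10) - 81) = 25 - 108*√(-8*(-3 + 2*(-8)) - 81) = 25 - 108*√(-8*(-3 - 16) - 81) = 25 - 108*√(-8*(-19) - 81) = 25 - 108*√(152 - 81) = 25 - 108*√71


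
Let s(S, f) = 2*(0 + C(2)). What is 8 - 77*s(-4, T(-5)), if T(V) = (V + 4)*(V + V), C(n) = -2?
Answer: 316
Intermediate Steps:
T(V) = 2*V*(4 + V) (T(V) = (4 + V)*(2*V) = 2*V*(4 + V))
s(S, f) = -4 (s(S, f) = 2*(0 - 2) = 2*(-2) = -4)
8 - 77*s(-4, T(-5)) = 8 - 77*(-4) = 8 + 308 = 316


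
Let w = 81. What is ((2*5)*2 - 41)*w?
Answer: -1701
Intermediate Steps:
((2*5)*2 - 41)*w = ((2*5)*2 - 41)*81 = (10*2 - 41)*81 = (20 - 41)*81 = -21*81 = -1701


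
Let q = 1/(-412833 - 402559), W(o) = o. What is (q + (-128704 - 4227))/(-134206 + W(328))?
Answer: 108390873953/109163050176 ≈ 0.99293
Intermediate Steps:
q = -1/815392 (q = 1/(-815392) = -1/815392 ≈ -1.2264e-6)
(q + (-128704 - 4227))/(-134206 + W(328)) = (-1/815392 + (-128704 - 4227))/(-134206 + 328) = (-1/815392 - 132931)/(-133878) = -108390873953/815392*(-1/133878) = 108390873953/109163050176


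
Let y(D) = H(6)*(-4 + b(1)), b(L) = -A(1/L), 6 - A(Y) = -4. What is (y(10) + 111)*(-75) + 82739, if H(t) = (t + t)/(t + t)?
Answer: 75464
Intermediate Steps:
A(Y) = 10 (A(Y) = 6 - 1*(-4) = 6 + 4 = 10)
b(L) = -10 (b(L) = -1*10 = -10)
H(t) = 1 (H(t) = (2*t)/((2*t)) = (2*t)*(1/(2*t)) = 1)
y(D) = -14 (y(D) = 1*(-4 - 10) = 1*(-14) = -14)
(y(10) + 111)*(-75) + 82739 = (-14 + 111)*(-75) + 82739 = 97*(-75) + 82739 = -7275 + 82739 = 75464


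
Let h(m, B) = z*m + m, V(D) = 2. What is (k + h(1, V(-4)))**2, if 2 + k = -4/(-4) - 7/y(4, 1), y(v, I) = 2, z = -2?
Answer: 121/4 ≈ 30.250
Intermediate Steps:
h(m, B) = -m (h(m, B) = -2*m + m = -m)
k = -9/2 (k = -2 + (-4/(-4) - 7/2) = -2 + (-4*(-1/4) - 7*1/2) = -2 + (1 - 7/2) = -2 - 5/2 = -9/2 ≈ -4.5000)
(k + h(1, V(-4)))**2 = (-9/2 - 1*1)**2 = (-9/2 - 1)**2 = (-11/2)**2 = 121/4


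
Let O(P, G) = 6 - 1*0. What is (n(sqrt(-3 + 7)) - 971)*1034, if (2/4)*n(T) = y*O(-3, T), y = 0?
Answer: -1004014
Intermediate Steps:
O(P, G) = 6 (O(P, G) = 6 + 0 = 6)
n(T) = 0 (n(T) = 2*(0*6) = 2*0 = 0)
(n(sqrt(-3 + 7)) - 971)*1034 = (0 - 971)*1034 = -971*1034 = -1004014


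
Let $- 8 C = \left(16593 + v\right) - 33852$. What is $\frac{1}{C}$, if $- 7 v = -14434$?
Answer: $\frac{8}{15197} \approx 0.00052642$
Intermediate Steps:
$v = 2062$ ($v = \left(- \frac{1}{7}\right) \left(-14434\right) = 2062$)
$C = \frac{15197}{8}$ ($C = - \frac{\left(16593 + 2062\right) - 33852}{8} = - \frac{18655 - 33852}{8} = \left(- \frac{1}{8}\right) \left(-15197\right) = \frac{15197}{8} \approx 1899.6$)
$\frac{1}{C} = \frac{1}{\frac{15197}{8}} = \frac{8}{15197}$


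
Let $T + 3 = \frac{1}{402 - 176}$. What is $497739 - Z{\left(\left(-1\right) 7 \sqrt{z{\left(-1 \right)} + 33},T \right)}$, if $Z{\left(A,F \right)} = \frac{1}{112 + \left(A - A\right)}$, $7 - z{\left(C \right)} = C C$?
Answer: $\frac{55746767}{112} \approx 4.9774 \cdot 10^{5}$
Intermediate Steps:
$T = - \frac{677}{226}$ ($T = -3 + \frac{1}{402 - 176} = -3 + \frac{1}{226} = - \frac{677}{226} \approx -2.9956$)
$z{\left(C \right)} = 7 - C^{2}$ ($z{\left(C \right)} = 7 - C C = 7 - C^{2}$)
$Z{\left(A,F \right)} = \frac{1}{112}$ ($Z{\left(A,F \right)} = \frac{1}{112 + 0} = \frac{1}{112}$)
$497739 - Z{\left(\left(-1\right) 7 \sqrt{z{\left(-1 \right)} + 33},T \right)} = 497739 - \frac{1}{112} = \frac{55746767}{112}$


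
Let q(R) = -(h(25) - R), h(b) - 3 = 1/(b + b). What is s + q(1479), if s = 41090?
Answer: 2128299/50 ≈ 42566.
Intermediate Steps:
h(b) = 3 + 1/(2*b) (h(b) = 3 + 1/(b + b) = 3 + 1/(2*b))
q(R) = -151/50 + R (q(R) = -((3 + (1/2)/25) - R) = -((3 + (1/2)*(1/25)) - R) = -((3 + 1/50) - R) = -(151/50 - R) = -151/50 + R)
s + q(1479) = 41090 + (-151/50 + 1479) = 41090 + 73799/50 = 2128299/50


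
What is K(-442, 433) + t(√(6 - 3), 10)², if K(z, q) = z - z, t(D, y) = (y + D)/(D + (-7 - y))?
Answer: (10 + √3)²/(17 - √3)² ≈ 0.59045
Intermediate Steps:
t(D, y) = (D + y)/(-7 + D - y)
K(z, q) = 0
K(-442, 433) + t(√(6 - 3), 10)² = 0 + ((-√(6 - 3) - 1*10)/(7 + 10 - √(6 - 3)))² = 0 + ((-√3 - 10)/(7 + 10 - √3))² = 0 + ((-10 - √3)/(17 - √3))² = 0 + (-10 - √3)²/(17 - √3)² = (-10 - √3)²/(17 - √3)²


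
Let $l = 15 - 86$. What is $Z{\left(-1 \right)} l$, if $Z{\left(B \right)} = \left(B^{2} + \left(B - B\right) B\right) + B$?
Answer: $0$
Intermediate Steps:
$Z{\left(B \right)} = B + B^{2}$ ($Z{\left(B \right)} = \left(B^{2} + 0 B\right) + B = \left(B^{2} + 0\right) + B = B^{2} + B = B + B^{2}$)
$l = -71$ ($l = 15 - 86 = -71$)
$Z{\left(-1 \right)} l = - (1 - 1) \left(-71\right) = \left(-1\right) 0 \left(-71\right) = 0 \left(-71\right) = 0$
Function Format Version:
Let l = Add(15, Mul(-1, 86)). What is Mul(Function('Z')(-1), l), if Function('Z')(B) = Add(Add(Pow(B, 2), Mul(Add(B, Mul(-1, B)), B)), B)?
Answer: 0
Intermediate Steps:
Function('Z')(B) = Add(B, Pow(B, 2)) (Function('Z')(B) = Add(Add(Pow(B, 2), Mul(0, B)), B) = Add(Add(Pow(B, 2), 0), B) = Add(Pow(B, 2), B) = Add(B, Pow(B, 2)))
l = -71 (l = Add(15, -86) = -71)
Mul(Function('Z')(-1), l) = Mul(Mul(-1, Add(1, -1)), -71) = Mul(Mul(-1, 0), -71) = Mul(0, -71) = 0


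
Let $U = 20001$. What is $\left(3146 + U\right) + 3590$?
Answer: $26737$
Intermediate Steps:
$\left(3146 + U\right) + 3590 = \left(3146 + 20001\right) + 3590 = 23147 + 3590 = 26737$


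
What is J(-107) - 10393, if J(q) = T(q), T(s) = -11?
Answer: -10404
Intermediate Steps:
J(q) = -11
J(-107) - 10393 = -11 - 10393 = -10404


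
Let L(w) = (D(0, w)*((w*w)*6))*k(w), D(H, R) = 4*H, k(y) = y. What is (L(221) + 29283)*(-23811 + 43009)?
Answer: 562175034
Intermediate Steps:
L(w) = 0 (L(w) = ((4*0)*((w*w)*6))*w = (0*(w²*6))*w = (0*(6*w²))*w = 0*w = 0)
(L(221) + 29283)*(-23811 + 43009) = (0 + 29283)*(-23811 + 43009) = 29283*19198 = 562175034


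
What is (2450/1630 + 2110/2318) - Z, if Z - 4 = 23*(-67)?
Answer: 290821349/188917 ≈ 1539.4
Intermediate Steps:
Z = -1537 (Z = 4 + 23*(-67) = 4 - 1541 = -1537)
(2450/1630 + 2110/2318) - Z = (2450/1630 + 2110/2318) - 1*(-1537) = (2450*(1/1630) + 2110*(1/2318)) + 1537 = (245/163 + 1055/1159) + 1537 = 455920/188917 + 1537 = 290821349/188917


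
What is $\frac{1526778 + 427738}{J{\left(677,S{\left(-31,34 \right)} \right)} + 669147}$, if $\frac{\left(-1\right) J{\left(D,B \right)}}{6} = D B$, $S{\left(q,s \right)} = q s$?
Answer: $\frac{1954516}{4950495} \approx 0.39481$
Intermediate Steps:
$J{\left(D,B \right)} = - 6 B D$ ($J{\left(D,B \right)} = - 6 D B = - 6 B D$)
$\frac{1526778 + 427738}{J{\left(677,S{\left(-31,34 \right)} \right)} + 669147} = \frac{1526778 + 427738}{\left(-6\right) \left(\left(-31\right) 34\right) 677 + 669147} = \frac{1954516}{\left(-6\right) \left(-1054\right) 677 + 669147} = \frac{1954516}{4281348 + 669147} = \frac{1954516}{4950495}$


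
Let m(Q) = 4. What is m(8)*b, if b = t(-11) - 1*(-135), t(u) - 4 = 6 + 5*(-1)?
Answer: 560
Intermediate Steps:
t(u) = 5 (t(u) = 4 + (6 + 5*(-1)) = 4 + (6 - 5) = 4 + 1 = 5)
b = 140 (b = 5 - 1*(-135) = 5 + 135 = 140)
m(8)*b = 4*140 = 560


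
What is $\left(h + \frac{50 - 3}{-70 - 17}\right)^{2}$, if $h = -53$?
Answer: $\frac{21696964}{7569} \approx 2866.6$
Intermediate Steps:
$\left(h + \frac{50 - 3}{-70 - 17}\right)^{2} = \left(-53 + \frac{50 - 3}{-70 - 17}\right)^{2} = \left(-53 + \frac{47}{-87}\right)^{2} = \left(-53 + 47 \left(- \frac{1}{87}\right)\right)^{2} = \left(-53 - \frac{47}{87}\right)^{2} = \left(- \frac{4658}{87}\right)^{2} = \frac{21696964}{7569}$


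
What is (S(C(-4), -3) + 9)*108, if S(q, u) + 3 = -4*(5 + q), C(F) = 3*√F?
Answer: -1512 - 2592*I ≈ -1512.0 - 2592.0*I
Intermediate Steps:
S(q, u) = -23 - 4*q (S(q, u) = -3 - 4*(5 + q) = -3 + (-20 - 4*q) = -23 - 4*q)
(S(C(-4), -3) + 9)*108 = ((-23 - 12*√(-4)) + 9)*108 = ((-23 - 12*2*I) + 9)*108 = ((-23 - 24*I) + 9)*108 = (-14 - 24*I)*108 = -1512 - 2592*I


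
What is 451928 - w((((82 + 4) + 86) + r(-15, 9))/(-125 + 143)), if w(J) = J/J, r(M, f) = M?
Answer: 451927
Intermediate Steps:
w(J) = 1
451928 - w((((82 + 4) + 86) + r(-15, 9))/(-125 + 143)) = 451928 - 1*1 = 451928 - 1 = 451927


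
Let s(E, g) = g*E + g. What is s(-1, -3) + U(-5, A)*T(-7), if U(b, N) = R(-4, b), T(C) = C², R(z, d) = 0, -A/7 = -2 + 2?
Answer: 0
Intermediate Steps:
A = 0 (A = -7*(-2 + 2) = -7*0 = 0)
s(E, g) = g + E*g (s(E, g) = E*g + g = g + E*g)
U(b, N) = 0
s(-1, -3) + U(-5, A)*T(-7) = -3*(1 - 1) + 0*(-7)² = -3*0 + 0*49 = 0 + 0 = 0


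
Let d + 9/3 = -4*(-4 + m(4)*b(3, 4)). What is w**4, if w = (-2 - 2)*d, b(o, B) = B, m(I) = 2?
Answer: 33362176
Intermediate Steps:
d = -19 (d = -3 - 4*(-4 + 2*4) = -3 - 4*(-4 + 8) = -3 - 4*4 = -3 - 16 = -19)
w = 76 (w = (-2 - 2)*(-19) = -4*(-19) = 76)
w**4 = 76**4 = 33362176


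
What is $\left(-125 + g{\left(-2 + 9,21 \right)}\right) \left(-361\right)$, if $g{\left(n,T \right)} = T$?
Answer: $37544$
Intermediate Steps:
$\left(-125 + g{\left(-2 + 9,21 \right)}\right) \left(-361\right) = \left(-125 + 21\right) \left(-361\right) = \left(-104\right) \left(-361\right) = 37544$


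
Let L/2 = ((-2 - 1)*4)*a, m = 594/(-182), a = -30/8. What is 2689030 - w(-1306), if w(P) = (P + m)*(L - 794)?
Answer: 160825058/91 ≈ 1.7673e+6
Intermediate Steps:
a = -15/4 (a = -30*⅛ = -15/4 ≈ -3.7500)
m = -297/91 (m = 594*(-1/182) = -297/91 ≈ -3.2637)
L = 90 (L = 2*(((-2 - 1)*4)*(-15/4)) = 2*(-3*4*(-15/4)) = 2*(-12*(-15/4)) = 2*45 = 90)
w(P) = 209088/91 - 704*P (w(P) = (P - 297/91)*(90 - 794) = (-297/91 + P)*(-704) = 209088/91 - 704*P)
2689030 - w(-1306) = 2689030 - (209088/91 - 704*(-1306)) = 2689030 - (209088/91 + 919424) = 2689030 - 1*83876672/91 = 2689030 - 83876672/91 = 160825058/91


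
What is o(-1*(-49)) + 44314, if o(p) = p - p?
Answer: 44314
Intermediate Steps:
o(p) = 0
o(-1*(-49)) + 44314 = 0 + 44314 = 44314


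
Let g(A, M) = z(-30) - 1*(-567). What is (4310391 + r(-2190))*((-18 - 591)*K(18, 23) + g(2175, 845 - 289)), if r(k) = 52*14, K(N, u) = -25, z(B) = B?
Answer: 67951857678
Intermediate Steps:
g(A, M) = 537 (g(A, M) = -30 - 1*(-567) = -30 + 567 = 537)
r(k) = 728
(4310391 + r(-2190))*((-18 - 591)*K(18, 23) + g(2175, 845 - 289)) = (4310391 + 728)*((-18 - 591)*(-25) + 537) = 4311119*(-609*(-25) + 537) = 4311119*(15225 + 537) = 4311119*15762 = 67951857678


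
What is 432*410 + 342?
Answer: 177462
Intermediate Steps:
432*410 + 342 = 177120 + 342 = 177462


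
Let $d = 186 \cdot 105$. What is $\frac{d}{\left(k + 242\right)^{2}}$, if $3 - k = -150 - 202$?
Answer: $\frac{2170}{39601} \approx 0.054797$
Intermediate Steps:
$k = 355$ ($k = 3 - \left(-150 - 202\right) = 3 - -352 = 3 + 352 = 355$)
$d = 19530$
$\frac{d}{\left(k + 242\right)^{2}} = \frac{19530}{\left(355 + 242\right)^{2}} = \frac{19530}{597^{2}} = \frac{19530}{356409} = 19530 \cdot \frac{1}{356409} = \frac{2170}{39601}$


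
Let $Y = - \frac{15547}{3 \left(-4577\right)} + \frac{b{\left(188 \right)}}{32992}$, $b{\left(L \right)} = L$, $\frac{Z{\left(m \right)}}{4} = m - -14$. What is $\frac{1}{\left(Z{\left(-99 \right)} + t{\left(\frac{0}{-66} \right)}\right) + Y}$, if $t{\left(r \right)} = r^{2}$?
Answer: $- \frac{113253288}{38377240907} \approx -0.0029511$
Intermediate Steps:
$Z{\left(m \right)} = 56 + 4 m$ ($Z{\left(m \right)} = 4 \left(m - -14\right) = 4 \left(m + 14\right) = 4 \left(14 + m\right) = 56 + 4 m$)
$Y = \frac{128877013}{113253288}$ ($Y = - \frac{15547}{3 \left(-4577\right)} + \frac{188}{32992} = - \frac{15547}{-13731} + 188 \cdot \frac{1}{32992} = \left(-15547\right) \left(- \frac{1}{13731}\right) + \frac{47}{8248} = \frac{15547}{13731} + \frac{47}{8248} = \frac{128877013}{113253288} \approx 1.138$)
$\frac{1}{\left(Z{\left(-99 \right)} + t{\left(\frac{0}{-66} \right)}\right) + Y} = \frac{1}{\left(\left(56 + 4 \left(-99\right)\right) + \left(\frac{0}{-66}\right)^{2}\right) + \frac{128877013}{113253288}} = \frac{1}{\left(\left(56 - 396\right) + \left(0 \left(- \frac{1}{66}\right)\right)^{2}\right) + \frac{128877013}{113253288}} = \frac{1}{\left(-340 + 0^{2}\right) + \frac{128877013}{113253288}} = \frac{1}{\left(-340 + 0\right) + \frac{128877013}{113253288}} = \frac{1}{-340 + \frac{128877013}{113253288}} = \frac{1}{- \frac{38377240907}{113253288}} = - \frac{113253288}{38377240907}$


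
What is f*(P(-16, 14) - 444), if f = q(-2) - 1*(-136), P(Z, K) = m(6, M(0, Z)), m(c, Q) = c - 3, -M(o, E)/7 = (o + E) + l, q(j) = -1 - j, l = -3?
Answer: -60417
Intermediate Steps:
M(o, E) = 21 - 7*E - 7*o (M(o, E) = -7*((o + E) - 3) = -7*((E + o) - 3) = -7*(-3 + E + o) = 21 - 7*E - 7*o)
m(c, Q) = -3 + c
P(Z, K) = 3 (P(Z, K) = -3 + 6 = 3)
f = 137 (f = (-1 - 1*(-2)) - 1*(-136) = (-1 + 2) + 136 = 1 + 136 = 137)
f*(P(-16, 14) - 444) = 137*(3 - 444) = 137*(-441) = -60417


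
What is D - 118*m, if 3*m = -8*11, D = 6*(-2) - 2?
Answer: 10342/3 ≈ 3447.3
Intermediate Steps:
D = -14 (D = -12 - 2 = -14)
m = -88/3 (m = (-8*11)/3 = (⅓)*(-88) = -88/3 ≈ -29.333)
D - 118*m = -14 - 118*(-88/3) = -14 + 10384/3 = 10342/3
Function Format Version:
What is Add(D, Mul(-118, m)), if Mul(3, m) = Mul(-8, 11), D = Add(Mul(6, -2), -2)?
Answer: Rational(10342, 3) ≈ 3447.3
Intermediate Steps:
D = -14 (D = Add(-12, -2) = -14)
m = Rational(-88, 3) (m = Mul(Rational(1, 3), Mul(-8, 11)) = Mul(Rational(1, 3), -88) = Rational(-88, 3) ≈ -29.333)
Add(D, Mul(-118, m)) = Add(-14, Mul(-118, Rational(-88, 3))) = Add(-14, Rational(10384, 3)) = Rational(10342, 3)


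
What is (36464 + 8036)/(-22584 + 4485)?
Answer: -44500/18099 ≈ -2.4587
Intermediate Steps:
(36464 + 8036)/(-22584 + 4485) = 44500/(-18099) = 44500*(-1/18099) = -44500/18099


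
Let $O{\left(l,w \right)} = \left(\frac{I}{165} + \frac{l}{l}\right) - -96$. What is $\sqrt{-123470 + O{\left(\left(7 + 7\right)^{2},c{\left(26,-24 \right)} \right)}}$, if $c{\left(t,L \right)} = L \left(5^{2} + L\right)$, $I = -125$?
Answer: $\frac{i \sqrt{134354022}}{33} \approx 351.25 i$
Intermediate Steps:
$c{\left(t,L \right)} = L \left(25 + L\right)$
$O{\left(l,w \right)} = \frac{3176}{33}$ ($O{\left(l,w \right)} = \left(- \frac{125}{165} + \frac{l}{l}\right) - -96 = \left(\left(-125\right) \frac{1}{165} + 1\right) + 96 = \left(- \frac{25}{33} + 1\right) + 96 = \frac{8}{33} + 96 = \frac{3176}{33}$)
$\sqrt{-123470 + O{\left(\left(7 + 7\right)^{2},c{\left(26,-24 \right)} \right)}} = \sqrt{-123470 + \frac{3176}{33}} = \sqrt{- \frac{4071334}{33}} = \frac{i \sqrt{134354022}}{33}$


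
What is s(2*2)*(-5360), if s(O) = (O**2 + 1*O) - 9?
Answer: -58960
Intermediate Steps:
s(O) = -9 + O + O**2 (s(O) = (O**2 + O) - 9 = (O + O**2) - 9 = -9 + O + O**2)
s(2*2)*(-5360) = (-9 + 2*2 + (2*2)**2)*(-5360) = (-9 + 4 + 4**2)*(-5360) = (-9 + 4 + 16)*(-5360) = 11*(-5360) = -58960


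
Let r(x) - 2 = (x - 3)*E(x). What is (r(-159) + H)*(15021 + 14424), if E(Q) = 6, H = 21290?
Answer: 598322400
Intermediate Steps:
r(x) = -16 + 6*x (r(x) = 2 + (x - 3)*6 = 2 + (-3 + x)*6 = 2 + (-18 + 6*x) = -16 + 6*x)
(r(-159) + H)*(15021 + 14424) = ((-16 + 6*(-159)) + 21290)*(15021 + 14424) = ((-16 - 954) + 21290)*29445 = (-970 + 21290)*29445 = 20320*29445 = 598322400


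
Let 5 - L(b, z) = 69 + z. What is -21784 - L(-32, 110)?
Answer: -21610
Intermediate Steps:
L(b, z) = -64 - z (L(b, z) = 5 - (69 + z) = 5 + (-69 - z) = -64 - z)
-21784 - L(-32, 110) = -21784 - (-64 - 1*110) = -21784 - (-64 - 110) = -21784 - 1*(-174) = -21784 + 174 = -21610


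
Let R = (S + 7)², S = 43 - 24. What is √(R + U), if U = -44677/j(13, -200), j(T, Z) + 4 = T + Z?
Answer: √33194463/191 ≈ 30.165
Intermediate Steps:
S = 19
j(T, Z) = -4 + T + Z (j(T, Z) = -4 + (T + Z) = -4 + T + Z)
R = 676 (R = (19 + 7)² = 26² = 676)
U = 44677/191 (U = -44677/(-4 + 13 - 200) = -44677/(-191) = -44677*(-1/191) = 44677/191 ≈ 233.91)
√(R + U) = √(676 + 44677/191) = √(173793/191) = √33194463/191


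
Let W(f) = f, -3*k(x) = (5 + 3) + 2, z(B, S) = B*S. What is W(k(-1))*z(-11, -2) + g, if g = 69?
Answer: -13/3 ≈ -4.3333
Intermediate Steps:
k(x) = -10/3 (k(x) = -((5 + 3) + 2)/3 = -(8 + 2)/3 = -1/3*10 = -10/3)
W(k(-1))*z(-11, -2) + g = -(-110)*(-2)/3 + 69 = -10/3*22 + 69 = -220/3 + 69 = -13/3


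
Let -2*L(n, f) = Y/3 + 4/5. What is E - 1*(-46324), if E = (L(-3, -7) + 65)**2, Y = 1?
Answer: 45428089/900 ≈ 50476.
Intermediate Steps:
L(n, f) = -17/30 (L(n, f) = -(1/3 + 4/5)/2 = -1/2*17/15 = -17/30)
E = 3736489/900 (E = (-17/30 + 65)**2 = (1933/30)**2 = 3736489/900 ≈ 4151.7)
E - 1*(-46324) = 3736489/900 - 1*(-46324) = 3736489/900 + 46324 = 45428089/900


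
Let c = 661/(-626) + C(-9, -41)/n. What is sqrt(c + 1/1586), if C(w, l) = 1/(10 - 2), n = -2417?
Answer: I*sqrt(6077113318250704834)/2399684612 ≈ 1.0273*I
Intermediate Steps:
C(w, l) = 1/8
c = -6390861/6052168 (c = 661/(-626) + (1/8)/(-2417) = 661*(-1/626) + (1/8)*(-1/2417) = -661/626 - 1/19336 = -6390861/6052168 ≈ -1.0560)
sqrt(c + 1/1586) = sqrt(-6390861/6052168 + 1/1586) = sqrt(-5064926689/4799369224) = I*sqrt(6077113318250704834)/2399684612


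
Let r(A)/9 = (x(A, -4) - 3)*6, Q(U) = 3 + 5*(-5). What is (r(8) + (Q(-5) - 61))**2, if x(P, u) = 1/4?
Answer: 214369/4 ≈ 53592.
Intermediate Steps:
x(P, u) = 1/4
Q(U) = -22 (Q(U) = 3 - 25 = -22)
r(A) = -297/2 (r(A) = 9*((1/4 - 3)*6) = 9*(-11/4*6) = 9*(-33/2) = -297/2)
(r(8) + (Q(-5) - 61))**2 = (-297/2 + (-22 - 61))**2 = (-297/2 - 83)**2 = (-463/2)**2 = 214369/4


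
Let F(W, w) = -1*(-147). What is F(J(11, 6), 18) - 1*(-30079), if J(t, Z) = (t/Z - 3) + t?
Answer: 30226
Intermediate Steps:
J(t, Z) = -3 + t + t/Z (J(t, Z) = (-3 + t/Z) + t = -3 + t + t/Z)
F(W, w) = 147
F(J(11, 6), 18) - 1*(-30079) = 147 - 1*(-30079) = 147 + 30079 = 30226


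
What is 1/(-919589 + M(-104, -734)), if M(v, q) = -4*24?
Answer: -1/919685 ≈ -1.0873e-6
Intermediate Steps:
M(v, q) = -96
1/(-919589 + M(-104, -734)) = 1/(-919589 - 96) = 1/(-919685) = -1/919685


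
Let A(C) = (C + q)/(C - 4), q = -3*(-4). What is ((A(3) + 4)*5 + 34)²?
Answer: 441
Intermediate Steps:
q = 12
A(C) = (12 + C)/(-4 + C) (A(C) = (C + 12)/(C - 4) = (12 + C)/(-4 + C))
((A(3) + 4)*5 + 34)² = (((12 + 3)/(-4 + 3) + 4)*5 + 34)² = ((15/(-1) + 4)*5 + 34)² = ((-1*15 + 4)*5 + 34)² = ((-15 + 4)*5 + 34)² = (-11*5 + 34)² = (-55 + 34)² = (-21)² = 441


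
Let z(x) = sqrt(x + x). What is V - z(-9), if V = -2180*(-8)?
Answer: 17440 - 3*I*sqrt(2) ≈ 17440.0 - 4.2426*I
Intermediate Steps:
V = 17440
z(x) = sqrt(2)*sqrt(x) (z(x) = sqrt(2*x) = sqrt(2)*sqrt(x))
V - z(-9) = 17440 - sqrt(2)*sqrt(-9) = 17440 - sqrt(2)*3*I = 17440 - 3*I*sqrt(2)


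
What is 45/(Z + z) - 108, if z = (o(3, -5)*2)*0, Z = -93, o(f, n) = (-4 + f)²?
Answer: -3363/31 ≈ -108.48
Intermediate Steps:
z = 0 (z = ((-4 + 3)²*2)*0 = ((-1)²*2)*0 = (1*2)*0 = 2*0 = 0)
45/(Z + z) - 108 = 45/(-93 + 0) - 108 = 45/(-93) - 108 = -1/93*45 - 108 = -15/31 - 108 = -3363/31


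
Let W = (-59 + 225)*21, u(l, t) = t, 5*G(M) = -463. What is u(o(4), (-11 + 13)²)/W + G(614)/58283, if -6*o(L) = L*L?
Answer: -224179/507936345 ≈ -0.00044135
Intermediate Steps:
o(L) = -L²/6 (o(L) = -L*L/6 = -L²/6)
G(M) = -463/5 (G(M) = (⅕)*(-463) = -463/5)
W = 3486 (W = 166*21 = 3486)
u(o(4), (-11 + 13)²)/W + G(614)/58283 = (-11 + 13)²/3486 - 463/5/58283 = 2²*(1/3486) - 463/5*1/58283 = 4*(1/3486) - 463/291415 = 2/1743 - 463/291415 = -224179/507936345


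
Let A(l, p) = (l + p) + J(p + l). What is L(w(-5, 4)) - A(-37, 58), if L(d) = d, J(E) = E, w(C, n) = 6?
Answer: -36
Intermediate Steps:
A(l, p) = 2*l + 2*p (A(l, p) = (l + p) + (p + l) = (l + p) + (l + p) = 2*l + 2*p)
L(w(-5, 4)) - A(-37, 58) = 6 - (2*(-37) + 2*58) = 6 - (-74 + 116) = 6 - 1*42 = 6 - 42 = -36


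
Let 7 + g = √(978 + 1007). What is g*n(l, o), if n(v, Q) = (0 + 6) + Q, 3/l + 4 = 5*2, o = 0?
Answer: -42 + 6*√1985 ≈ 225.32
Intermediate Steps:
l = ½ (l = 3/(-4 + 5*2) = 3/(-4 + 10) = 3/6 = 3*(⅙) = ½ ≈ 0.50000)
n(v, Q) = 6 + Q
g = -7 + √1985 (g = -7 + √(978 + 1007) = -7 + √1985 ≈ 37.553)
g*n(l, o) = (-7 + √1985)*(6 + 0) = (-7 + √1985)*6 = -42 + 6*√1985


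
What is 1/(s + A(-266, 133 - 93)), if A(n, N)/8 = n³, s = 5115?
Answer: -1/150563653 ≈ -6.6417e-9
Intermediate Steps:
A(n, N) = 8*n³
1/(s + A(-266, 133 - 93)) = 1/(5115 + 8*(-266)³) = 1/(5115 + 8*(-18821096)) = 1/(5115 - 150568768) = 1/(-150563653) = -1/150563653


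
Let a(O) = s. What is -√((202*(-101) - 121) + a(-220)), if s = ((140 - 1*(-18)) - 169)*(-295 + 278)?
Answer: -4*I*√1271 ≈ -142.6*I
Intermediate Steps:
s = 187 (s = ((140 + 18) - 169)*(-17) = (158 - 169)*(-17) = -11*(-17) = 187)
a(O) = 187
-√((202*(-101) - 121) + a(-220)) = -√((202*(-101) - 121) + 187) = -√((-20402 - 121) + 187) = -√(-20523 + 187) = -√(-20336) = -4*I*√1271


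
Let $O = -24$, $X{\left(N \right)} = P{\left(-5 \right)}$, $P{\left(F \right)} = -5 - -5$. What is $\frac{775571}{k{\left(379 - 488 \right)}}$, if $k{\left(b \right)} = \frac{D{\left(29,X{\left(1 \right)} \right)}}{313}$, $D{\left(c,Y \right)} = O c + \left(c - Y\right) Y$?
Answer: $- \frac{242753723}{696} \approx -3.4878 \cdot 10^{5}$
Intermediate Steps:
$P{\left(F \right)} = 0$ ($P{\left(F \right)} = -5 + 5 = 0$)
$X{\left(N \right)} = 0$
$D{\left(c,Y \right)} = - 24 c + Y \left(c - Y\right)$ ($D{\left(c,Y \right)} = - 24 c + \left(c - Y\right) Y = - 24 c + Y \left(c - Y\right)$)
$k{\left(b \right)} = - \frac{696}{313}$ ($k{\left(b \right)} = \frac{- 0^{2} - 696 + 0 \cdot 29}{313} = \left(\left(-1\right) 0 - 696 + 0\right) \frac{1}{313} = \left(0 - 696 + 0\right) \frac{1}{313} = \left(-696\right) \frac{1}{313} = - \frac{696}{313}$)
$\frac{775571}{k{\left(379 - 488 \right)}} = \frac{775571}{- \frac{696}{313}} = 775571 \left(- \frac{313}{696}\right) = - \frac{242753723}{696}$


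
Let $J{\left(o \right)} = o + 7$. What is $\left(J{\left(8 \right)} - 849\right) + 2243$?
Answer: $1409$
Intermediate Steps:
$J{\left(o \right)} = 7 + o$
$\left(J{\left(8 \right)} - 849\right) + 2243 = \left(\left(7 + 8\right) - 849\right) + 2243 = \left(15 - 849\right) + 2243 = -834 + 2243 = 1409$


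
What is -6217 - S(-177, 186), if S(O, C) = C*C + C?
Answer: -40999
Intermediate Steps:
S(O, C) = C + C² (S(O, C) = C² + C = C + C²)
-6217 - S(-177, 186) = -6217 - 186*(1 + 186) = -6217 - 186*187 = -6217 - 1*34782 = -6217 - 34782 = -40999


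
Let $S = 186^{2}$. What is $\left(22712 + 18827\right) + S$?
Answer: $76135$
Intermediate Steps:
$S = 34596$
$\left(22712 + 18827\right) + S = \left(22712 + 18827\right) + 34596 = 41539 + 34596 = 76135$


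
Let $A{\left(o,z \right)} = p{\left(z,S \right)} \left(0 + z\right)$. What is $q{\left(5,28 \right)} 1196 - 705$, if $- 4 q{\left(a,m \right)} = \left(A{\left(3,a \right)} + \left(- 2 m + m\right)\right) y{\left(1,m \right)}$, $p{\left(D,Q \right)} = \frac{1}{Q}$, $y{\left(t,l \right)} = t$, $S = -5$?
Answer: $7966$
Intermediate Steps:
$A{\left(o,z \right)} = - \frac{z}{5}$ ($A{\left(o,z \right)} = \frac{0 + z}{-5} = - \frac{z}{5}$)
$q{\left(a,m \right)} = \frac{m}{4} + \frac{a}{20}$ ($q{\left(a,m \right)} = - \frac{\left(- \frac{a}{5} + \left(- 2 m + m\right)\right) 1}{4} = - \frac{\left(- \frac{a}{5} - m\right) 1}{4} = - \frac{\left(- m - \frac{a}{5}\right) 1}{4} = - \frac{- m - \frac{a}{5}}{4} = \frac{m}{4} + \frac{a}{20}$)
$q{\left(5,28 \right)} 1196 - 705 = \left(\frac{1}{4} \cdot 28 + \frac{1}{20} \cdot 5\right) 1196 - 705 = \left(7 + \frac{1}{4}\right) 1196 - 705 = \frac{29}{4} \cdot 1196 - 705 = 8671 - 705 = 7966$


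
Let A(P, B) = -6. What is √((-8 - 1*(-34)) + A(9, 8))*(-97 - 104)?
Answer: -402*√5 ≈ -898.90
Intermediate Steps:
√((-8 - 1*(-34)) + A(9, 8))*(-97 - 104) = √((-8 - 1*(-34)) - 6)*(-97 - 104) = √((-8 + 34) - 6)*(-201) = √(26 - 6)*(-201) = √20*(-201) = (2*√5)*(-201) = -402*√5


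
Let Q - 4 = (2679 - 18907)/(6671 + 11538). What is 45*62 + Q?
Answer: 50859718/18209 ≈ 2793.1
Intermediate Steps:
Q = 56608/18209 (Q = 4 + (2679 - 18907)/(6671 + 11538) = 4 - 16228/18209 = 56608/18209 ≈ 3.1088)
45*62 + Q = 45*62 + 56608/18209 = 2790 + 56608/18209 = 50859718/18209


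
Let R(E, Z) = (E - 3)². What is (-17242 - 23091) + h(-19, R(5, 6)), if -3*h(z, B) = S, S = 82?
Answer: -121081/3 ≈ -40360.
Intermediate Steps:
R(E, Z) = (-3 + E)²
h(z, B) = -82/3 (h(z, B) = -⅓*82 = -82/3)
(-17242 - 23091) + h(-19, R(5, 6)) = (-17242 - 23091) - 82/3 = -40333 - 82/3 = -121081/3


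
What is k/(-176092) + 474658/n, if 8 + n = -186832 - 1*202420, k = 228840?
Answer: -21582716867/8568196490 ≈ -2.5189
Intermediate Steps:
n = -389260 (n = -8 + (-186832 - 1*202420) = -8 + (-186832 - 202420) = -8 - 389252 = -389260)
k/(-176092) + 474658/n = 228840/(-176092) + 474658/(-389260) = 228840*(-1/176092) + 474658*(-1/389260) = -57210/44023 - 237329/194630 = -21582716867/8568196490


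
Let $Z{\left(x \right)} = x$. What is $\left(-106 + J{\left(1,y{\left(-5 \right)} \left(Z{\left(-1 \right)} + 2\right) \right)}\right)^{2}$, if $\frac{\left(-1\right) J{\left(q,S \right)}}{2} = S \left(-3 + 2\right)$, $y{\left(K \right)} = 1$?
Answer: $10816$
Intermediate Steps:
$J{\left(q,S \right)} = 2 S$ ($J{\left(q,S \right)} = - 2 S \left(-3 + 2\right) = - 2 S \left(-1\right) = - 2 \left(- S\right) = 2 S$)
$\left(-106 + J{\left(1,y{\left(-5 \right)} \left(Z{\left(-1 \right)} + 2\right) \right)}\right)^{2} = \left(-106 + 2 \cdot 1 \left(-1 + 2\right)\right)^{2} = \left(-106 + 2 \cdot 1 \cdot 1\right)^{2} = \left(-106 + 2 \cdot 1\right)^{2} = \left(-106 + 2\right)^{2} = \left(-104\right)^{2} = 10816$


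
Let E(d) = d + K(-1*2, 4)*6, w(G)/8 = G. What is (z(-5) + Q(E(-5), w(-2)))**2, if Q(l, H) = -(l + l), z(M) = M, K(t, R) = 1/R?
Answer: 4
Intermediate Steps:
w(G) = 8*G
E(d) = 3/2 + d (E(d) = d + 6/4 = d + (1/4)*6 = d + 3/2 = 3/2 + d)
Q(l, H) = -2*l
(z(-5) + Q(E(-5), w(-2)))**2 = (-5 - 2*(3/2 - 5))**2 = (-5 - 2*(-7/2))**2 = (-5 + 7)**2 = 2**2 = 4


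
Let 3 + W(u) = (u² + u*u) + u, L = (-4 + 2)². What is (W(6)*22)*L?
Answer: 6600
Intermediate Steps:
L = 4 (L = (-2)² = 4)
W(u) = -3 + u + 2*u² (W(u) = -3 + ((u² + u*u) + u) = -3 + ((u² + u²) + u) = -3 + (2*u² + u) = -3 + (u + 2*u²) = -3 + u + 2*u²)
(W(6)*22)*L = ((-3 + 6 + 2*6²)*22)*4 = ((-3 + 6 + 2*36)*22)*4 = ((-3 + 6 + 72)*22)*4 = (75*22)*4 = 1650*4 = 6600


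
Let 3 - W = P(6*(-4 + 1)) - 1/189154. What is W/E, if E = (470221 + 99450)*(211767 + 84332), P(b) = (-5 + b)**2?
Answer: -99495003/31906310106149066 ≈ -3.1183e-9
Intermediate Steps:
E = 168679013429 (E = 569671*296099 = 168679013429)
W = -99495003/189154 (W = 3 - ((-5 + 6*(-4 + 1))**2 - 1/189154) = 3 - ((-5 + 6*(-3))**2 - 1*1/189154) = 3 - ((-5 - 18)**2 - 1/189154) = 3 - ((-23)**2 - 1/189154) = 3 - (529 - 1/189154) = 3 - 1*100062465/189154 = 3 - 100062465/189154 = -99495003/189154 ≈ -526.00)
W/E = -99495003/189154/168679013429 = -99495003/189154*1/168679013429 = -99495003/31906310106149066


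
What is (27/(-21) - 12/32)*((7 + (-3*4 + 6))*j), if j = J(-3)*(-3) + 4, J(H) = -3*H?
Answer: 2139/56 ≈ 38.196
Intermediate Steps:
j = -23 (j = -3*(-3)*(-3) + 4 = 9*(-3) + 4 = -27 + 4 = -23)
(27/(-21) - 12/32)*((7 + (-3*4 + 6))*j) = (27/(-21) - 12/32)*((7 + (-3*4 + 6))*(-23)) = (27*(-1/21) - 12*1/32)*((7 + (-12 + 6))*(-23)) = (-9/7 - 3/8)*((7 - 6)*(-23)) = -93*(-23)/56 = -93/56*(-23) = 2139/56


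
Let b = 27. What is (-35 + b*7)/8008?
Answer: 1/52 ≈ 0.019231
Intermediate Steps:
(-35 + b*7)/8008 = (-35 + 27*7)/8008 = (-35 + 189)*(1/8008) = 154*(1/8008) = 1/52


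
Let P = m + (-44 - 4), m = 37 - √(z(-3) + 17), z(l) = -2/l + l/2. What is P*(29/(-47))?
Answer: 319/47 + 29*√582/282 ≈ 9.2681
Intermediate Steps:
z(l) = l/2 - 2/l (z(l) = -2/l + l*(½) = -2/l + l/2 = l/2 - 2/l)
m = 37 - √582/6 (m = 37 - √(((½)*(-3) - 2/(-3)) + 17) = 37 - √((-3/2 - 2*(-⅓)) + 17) = 37 - √((-3/2 + ⅔) + 17) = 37 - √(-⅚ + 17) = 37 - √(97/6) = 37 - √582/6 ≈ 32.979)
P = -11 - √582/6 (P = (37 - √582/6) + (-44 - 4) = (37 - √582/6) - 48 = -11 - √582/6 ≈ -15.021)
P*(29/(-47)) = (-11 - √582/6)*(29/(-47)) = (-11 - √582/6)*(29*(-1/47)) = (-11 - √582/6)*(-29/47) = 319/47 + 29*√582/282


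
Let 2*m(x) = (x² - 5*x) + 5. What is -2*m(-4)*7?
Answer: -287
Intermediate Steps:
m(x) = 5/2 + x²/2 - 5*x/2 (m(x) = ((x² - 5*x) + 5)/2 = (5 + x² - 5*x)/2 = 5/2 + x²/2 - 5*x/2)
-2*m(-4)*7 = -2*(5/2 + (½)*(-4)² - 5/2*(-4))*7 = -2*(5/2 + (½)*16 + 10)*7 = -2*(5/2 + 8 + 10)*7 = -2*41/2*7 = -41*7 = -287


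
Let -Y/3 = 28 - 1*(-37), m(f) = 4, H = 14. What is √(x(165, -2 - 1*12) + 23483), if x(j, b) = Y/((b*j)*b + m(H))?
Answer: 7*√741648542/1244 ≈ 153.24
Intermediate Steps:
Y = -195 (Y = -3*(28 - 1*(-37)) = -3*(28 + 37) = -3*65 = -195)
x(j, b) = -195/(4 + j*b²) (x(j, b) = -195/((b*j)*b + 4) = -195/(j*b² + 4) = -195/(4 + j*b²))
√(x(165, -2 - 1*12) + 23483) = √(-195/(4 + 165*(-2 - 1*12)²) + 23483) = √(-195/(4 + 165*(-2 - 12)²) + 23483) = √(-195/(4 + 165*(-14)²) + 23483) = √(-195/(4 + 165*196) + 23483) = √(-195/(4 + 32340) + 23483) = √(-195/32344 + 23483) = √(-195*1/32344 + 23483) = √(-15/2488 + 23483) = √(58425689/2488) = 7*√741648542/1244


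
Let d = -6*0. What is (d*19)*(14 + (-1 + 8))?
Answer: 0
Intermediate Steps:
d = 0
(d*19)*(14 + (-1 + 8)) = (0*19)*(14 + (-1 + 8)) = 0*(14 + 7) = 0*21 = 0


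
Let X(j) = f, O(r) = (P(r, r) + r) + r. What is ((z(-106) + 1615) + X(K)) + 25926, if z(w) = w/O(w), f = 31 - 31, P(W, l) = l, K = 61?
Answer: 82624/3 ≈ 27541.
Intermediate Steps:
f = 0
O(r) = 3*r (O(r) = (r + r) + r = 2*r + r = 3*r)
X(j) = 0
z(w) = ⅓ (z(w) = w/((3*w)) = w*(1/(3*w)) = ⅓)
((z(-106) + 1615) + X(K)) + 25926 = ((⅓ + 1615) + 0) + 25926 = (4846/3 + 0) + 25926 = 4846/3 + 25926 = 82624/3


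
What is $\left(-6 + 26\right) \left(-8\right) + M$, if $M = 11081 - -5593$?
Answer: $16514$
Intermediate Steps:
$M = 16674$ ($M = 11081 + 5593 = 16674$)
$\left(-6 + 26\right) \left(-8\right) + M = \left(-6 + 26\right) \left(-8\right) + 16674 = 20 \left(-8\right) + 16674 = -160 + 16674 = 16514$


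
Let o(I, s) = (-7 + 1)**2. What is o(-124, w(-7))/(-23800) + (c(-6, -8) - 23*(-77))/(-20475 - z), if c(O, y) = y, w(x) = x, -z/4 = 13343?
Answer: 10193777/195737150 ≈ 0.052079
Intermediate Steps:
z = -53372 (z = -4*13343 = -53372)
o(I, s) = 36 (o(I, s) = (-6)**2 = 36)
o(-124, w(-7))/(-23800) + (c(-6, -8) - 23*(-77))/(-20475 - z) = 36/(-23800) + (-8 - 23*(-77))/(-20475 - 1*(-53372)) = 36*(-1/23800) + (-8 + 1771)/(-20475 + 53372) = -9/5950 + 1763/32897 = 10193777/195737150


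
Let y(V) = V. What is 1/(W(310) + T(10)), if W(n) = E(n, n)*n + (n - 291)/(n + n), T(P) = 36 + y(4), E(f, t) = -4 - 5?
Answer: -620/1704981 ≈ -0.00036364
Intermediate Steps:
E(f, t) = -9
T(P) = 40 (T(P) = 36 + 4 = 40)
W(n) = -9*n + (-291 + n)/(2*n) (W(n) = -9*n + (n - 291)/(n + n) = -9*n + (-291 + n)/((2*n)) = -9*n + (-291 + n)*(1/(2*n)) = -9*n + (-291 + n)/(2*n))
1/(W(310) + T(10)) = 1/((1/2)*(-291 + 310*(1 - 18*310))/310 + 40) = 1/((1/2)*(1/310)*(-291 + 310*(1 - 5580)) + 40) = 1/((1/2)*(1/310)*(-291 + 310*(-5579)) + 40) = 1/((1/2)*(1/310)*(-291 - 1729490) + 40) = 1/((1/2)*(1/310)*(-1729781) + 40) = 1/(-1729781/620 + 40) = 1/(-1704981/620) = -620/1704981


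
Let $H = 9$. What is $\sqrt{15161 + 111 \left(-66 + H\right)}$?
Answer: $\sqrt{8834} \approx 93.989$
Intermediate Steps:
$\sqrt{15161 + 111 \left(-66 + H\right)} = \sqrt{15161 + 111 \left(-66 + 9\right)} = \sqrt{15161 + 111 \left(-57\right)} = \sqrt{15161 - 6327} = \sqrt{8834}$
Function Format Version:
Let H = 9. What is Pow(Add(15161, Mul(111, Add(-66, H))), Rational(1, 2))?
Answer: Pow(8834, Rational(1, 2)) ≈ 93.989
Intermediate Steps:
Pow(Add(15161, Mul(111, Add(-66, H))), Rational(1, 2)) = Pow(Add(15161, Mul(111, Add(-66, 9))), Rational(1, 2)) = Pow(Add(15161, Mul(111, -57)), Rational(1, 2)) = Pow(Add(15161, -6327), Rational(1, 2)) = Pow(8834, Rational(1, 2))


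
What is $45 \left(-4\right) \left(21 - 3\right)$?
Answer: $-3240$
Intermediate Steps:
$45 \left(-4\right) \left(21 - 3\right) = - 180 \left(21 - 3\right) = \left(-180\right) 18 = -3240$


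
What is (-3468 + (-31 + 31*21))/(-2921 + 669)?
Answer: 712/563 ≈ 1.2647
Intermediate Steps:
(-3468 + (-31 + 31*21))/(-2921 + 669) = (-3468 + (-31 + 651))/(-2252) = (-3468 + 620)*(-1/2252) = -2848*(-1/2252) = 712/563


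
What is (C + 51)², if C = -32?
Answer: 361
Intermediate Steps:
(C + 51)² = (-32 + 51)² = 19² = 361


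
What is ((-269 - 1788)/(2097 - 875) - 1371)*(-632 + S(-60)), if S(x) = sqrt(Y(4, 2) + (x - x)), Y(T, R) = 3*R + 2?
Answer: 530064404/611 - 1677419*sqrt(2)/611 ≈ 8.6365e+5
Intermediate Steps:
Y(T, R) = 2 + 3*R
S(x) = 2*sqrt(2) (S(x) = sqrt((2 + 3*2) + (x - x)) = sqrt((2 + 6) + 0) = sqrt(8 + 0) = sqrt(8) = 2*sqrt(2))
((-269 - 1788)/(2097 - 875) - 1371)*(-632 + S(-60)) = ((-269 - 1788)/(2097 - 875) - 1371)*(-632 + 2*sqrt(2)) = (-2057/1222 - 1371)*(-632 + 2*sqrt(2)) = -1677419*(-632 + 2*sqrt(2))/1222 = 530064404/611 - 1677419*sqrt(2)/611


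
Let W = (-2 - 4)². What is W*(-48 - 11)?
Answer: -2124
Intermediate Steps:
W = 36 (W = (-6)² = 36)
W*(-48 - 11) = 36*(-48 - 11) = 36*(-59) = -2124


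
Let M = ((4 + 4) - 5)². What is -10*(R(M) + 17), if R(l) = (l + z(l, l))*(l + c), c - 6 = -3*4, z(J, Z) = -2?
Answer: -380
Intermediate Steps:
c = -6 (c = 6 - 3*4 = 6 - 12 = -6)
M = 9 (M = (8 - 5)² = 3² = 9)
R(l) = (-6 + l)*(-2 + l) (R(l) = (l - 2)*(l - 6) = (-2 + l)*(-6 + l) = (-6 + l)*(-2 + l))
-10*(R(M) + 17) = -10*((12 + 9² - 8*9) + 17) = -10*((12 + 81 - 72) + 17) = -10*(21 + 17) = -10*38 = -380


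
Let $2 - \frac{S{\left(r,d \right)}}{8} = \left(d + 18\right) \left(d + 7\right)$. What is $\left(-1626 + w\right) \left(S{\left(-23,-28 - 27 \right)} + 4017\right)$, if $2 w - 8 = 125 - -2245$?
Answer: $4446475$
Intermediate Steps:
$S{\left(r,d \right)} = 16 - 8 \left(7 + d\right) \left(18 + d\right)$ ($S{\left(r,d \right)} = 16 - 8 \left(d + 18\right) \left(d + 7\right) = 16 - 8 \left(18 + d\right) \left(7 + d\right) = 16 - 8 \left(7 + d\right) \left(18 + d\right)$)
$w = 1189$ ($w = 4 + \frac{125 - -2245}{2} = 4 + \frac{125 + 2245}{2} = 4 + \frac{1}{2} \cdot 2370 = 4 + 1185 = 1189$)
$\left(-1626 + w\right) \left(S{\left(-23,-28 - 27 \right)} + 4017\right) = \left(-1626 + 1189\right) \left(\left(-992 - 200 \left(-28 - 27\right) - 8 \left(-28 - 27\right)^{2}\right) + 4017\right) = - 437 \left(\left(-992 - 200 \left(-28 - 27\right) - 8 \left(-28 - 27\right)^{2}\right) + 4017\right) = - 437 \left(\left(-992 - -11000 - 8 \left(-55\right)^{2}\right) + 4017\right) = - 437 \left(\left(-992 + 11000 - 24200\right) + 4017\right) = - 437 \left(-14192 + 4017\right) = \left(-437\right) \left(-10175\right) = 4446475$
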